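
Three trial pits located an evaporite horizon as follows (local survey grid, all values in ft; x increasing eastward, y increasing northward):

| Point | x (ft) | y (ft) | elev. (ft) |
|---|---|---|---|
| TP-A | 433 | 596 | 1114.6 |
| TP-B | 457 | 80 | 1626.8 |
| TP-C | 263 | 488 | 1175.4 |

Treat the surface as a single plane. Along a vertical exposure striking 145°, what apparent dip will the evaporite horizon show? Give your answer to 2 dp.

Let the plane be z = a·x + b·y + c.
TP-B−TP-A: 24a − 516b = 512.2;  TP-C−TP-A: −170a − 108b = 60.8.
Solving gives a = 0.26513, b = −0.98030.
Unit vector along 145° is (sin 145°, cos 145°) = (0.5736, -0.8192).
Slope in that direction = a·(0.5736) + b·(-0.8192) = 0.95509.
Apparent dip = arctan|0.95509| = 43.68° (true dip is 45.4°, so apparent ≤ true as expected).

43.68°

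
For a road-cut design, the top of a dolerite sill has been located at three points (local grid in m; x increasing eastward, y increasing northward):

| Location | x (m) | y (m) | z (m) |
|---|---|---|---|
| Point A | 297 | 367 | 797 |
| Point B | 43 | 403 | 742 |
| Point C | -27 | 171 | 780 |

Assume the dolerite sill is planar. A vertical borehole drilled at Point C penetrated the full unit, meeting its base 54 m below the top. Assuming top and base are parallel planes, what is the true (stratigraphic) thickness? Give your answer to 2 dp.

Let the plane be z = a·x + b·y + c.
Point B−Point A: −254a + 36b = −55;  Point C−Point A: −324a − 196b = −17.
Solving gives a = 0.18539, b = −0.21973.
|∇z| = √(a²+b²) = 0.28749, so dip δ = arctan(0.28749) = 16.04°.
True thickness = vertical thickness × cos δ = 54 × cos 16.04° = 51.90 m.

51.90 m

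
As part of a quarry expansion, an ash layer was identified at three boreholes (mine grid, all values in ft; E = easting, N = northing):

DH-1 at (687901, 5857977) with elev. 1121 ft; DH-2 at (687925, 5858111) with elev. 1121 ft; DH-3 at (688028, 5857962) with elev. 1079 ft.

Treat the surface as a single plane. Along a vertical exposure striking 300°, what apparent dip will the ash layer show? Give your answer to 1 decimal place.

17.2°

Let the plane be z = a·E + b·N + c.
DH-2−DH-1: 24a + 134b = 0;  DH-3−DH-1: 127a − 15b = −42.
Solving gives a = −0.32386, b = 0.05800.
Unit vector along 300° is (sin 300°, cos 300°) = (-0.8660, 0.5000).
Slope in that direction = a·(-0.8660) + b·(0.5000) = 0.30947.
Apparent dip = arctan|0.30947| = 17.2° (true dip is 18.2°, so apparent ≤ true as expected).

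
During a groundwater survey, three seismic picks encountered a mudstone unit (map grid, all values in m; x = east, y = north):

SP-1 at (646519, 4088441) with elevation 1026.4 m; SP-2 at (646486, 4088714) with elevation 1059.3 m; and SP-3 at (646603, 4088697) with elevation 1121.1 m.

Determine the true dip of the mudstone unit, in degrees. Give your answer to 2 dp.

30.38°

Let the plane be z = a·x + b·y + c.
SP-2−SP-1: −33a + 273b = 32.9;  SP-3−SP-1: 84a + 256b = 94.7.
Solving gives a = 0.55547, b = 0.18766.
Gradient magnitude |∇z| = √(a² + b²) = √(0.30855 + 0.03522) = 0.58631.
True dip = arctan(0.58631) = 30.38°, dipping toward WSW (azimuth ≈ 251°).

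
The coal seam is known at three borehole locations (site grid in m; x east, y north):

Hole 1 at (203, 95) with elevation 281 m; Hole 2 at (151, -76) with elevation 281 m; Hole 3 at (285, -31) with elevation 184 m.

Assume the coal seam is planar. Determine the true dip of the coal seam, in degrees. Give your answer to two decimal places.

40.12°

Let the plane be z = a·x + b·y + c.
Hole 2−Hole 1: −52a − 171b = 0;  Hole 3−Hole 1: 82a − 126b = −97.
Solving gives a = −0.80621, b = 0.24516.
Gradient magnitude |∇z| = √(a² + b²) = √(0.64998 + 0.06011) = 0.84266.
True dip = arctan(0.84266) = 40.12°, dipping toward ESE (azimuth ≈ 107°).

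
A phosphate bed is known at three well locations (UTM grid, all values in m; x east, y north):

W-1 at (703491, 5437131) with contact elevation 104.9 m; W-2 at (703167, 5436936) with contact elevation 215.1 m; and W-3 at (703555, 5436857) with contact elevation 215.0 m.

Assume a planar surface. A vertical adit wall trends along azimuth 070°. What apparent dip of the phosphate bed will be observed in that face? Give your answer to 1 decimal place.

12.7°

Two edge vectors: W-1→W-2 = (-324, -195, 110.2), W-1→W-3 = (64, -274, 110.1).
Normal n = (W-1→W-2) × (W-1→W-3) = (8725.3, 42725.2, 101256).
So ∂z/∂x = −n_x/n_z = −0.08617 and ∂z/∂y = −n_y/n_z = −0.42195.
Unit vector along 070° is (sin 70°, cos 70°) = (0.9397, 0.3420).
Slope in that direction = a·(0.9397) + b·(0.3420) = −0.22529.
Apparent dip = arctan|0.22529| = 12.7° (true dip is 23.3°, so apparent ≤ true as expected).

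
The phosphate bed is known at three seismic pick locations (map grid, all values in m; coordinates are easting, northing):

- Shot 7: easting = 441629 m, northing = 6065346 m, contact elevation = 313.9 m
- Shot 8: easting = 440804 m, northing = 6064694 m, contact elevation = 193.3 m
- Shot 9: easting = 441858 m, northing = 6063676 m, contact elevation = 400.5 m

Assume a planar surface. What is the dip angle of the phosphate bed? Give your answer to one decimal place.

9.7°

Let the plane be z = a·easting + b·northing + c.
Shot 8−Shot 7: −825a − 652b = −120.6;  Shot 9−Shot 7: 229a − 1670b = 86.6.
Solving gives a = 0.16886, b = −0.02870.
Gradient magnitude |∇z| = √(a² + b²) = √(0.02852 + 0.00082) = 0.17129.
True dip = arctan(0.17129) = 9.7°, dipping toward W (azimuth ≈ 280°).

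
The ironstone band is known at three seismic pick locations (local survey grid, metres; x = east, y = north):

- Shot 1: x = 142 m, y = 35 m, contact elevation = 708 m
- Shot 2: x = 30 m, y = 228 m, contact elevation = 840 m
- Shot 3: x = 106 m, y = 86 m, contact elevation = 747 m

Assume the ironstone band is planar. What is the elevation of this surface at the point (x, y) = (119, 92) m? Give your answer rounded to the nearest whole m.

Let the plane be z = a·x + b·y + c.
Shot 2−Shot 1: −112a + 193b = 132;  Shot 3−Shot 1: −36a + 51b = 39.
Solving gives a = −0.64320, b = 0.31068.
Then c = 708 − a·142 − b·35 = 788.46.
At (119, 92): z = −76.5 + 28.6 + 788.46 = 740.5 m.

741 m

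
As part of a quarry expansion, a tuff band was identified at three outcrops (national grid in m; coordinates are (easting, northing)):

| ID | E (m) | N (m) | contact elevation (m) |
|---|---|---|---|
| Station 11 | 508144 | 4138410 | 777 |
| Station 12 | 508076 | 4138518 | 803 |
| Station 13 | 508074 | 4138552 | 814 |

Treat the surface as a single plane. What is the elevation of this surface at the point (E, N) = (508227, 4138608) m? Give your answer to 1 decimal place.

854.8 m

Let the plane be z = a·E + b·N + c.
Station 12−Station 11: −68a + 108b = 26;  Station 13−Station 11: −70a + 142b = 37.
Solving gives a = 0.145038168, b = 0.332061069.
Then c = 777 − a·508144 − b·4138410 = −1447128.12.
At (508227, 4138608): z = 73712.3 + 1374270.6 − 1447128.12 = 854.8 m.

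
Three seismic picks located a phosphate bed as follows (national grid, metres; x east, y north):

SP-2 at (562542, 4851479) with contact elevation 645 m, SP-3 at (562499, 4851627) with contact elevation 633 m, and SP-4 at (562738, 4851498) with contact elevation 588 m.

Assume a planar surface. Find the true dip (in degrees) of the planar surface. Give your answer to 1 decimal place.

17.7°

Two edge vectors: SP-2→SP-3 = (-43, 148, -12), SP-2→SP-4 = (196, 19, -57).
Normal n = (SP-2→SP-3) × (SP-2→SP-4) = (-8208, -4803, -29825).
So ∂z/∂x = −n_x/n_z = −0.27521 and ∂z/∂y = −n_y/n_z = −0.16104.
Gradient magnitude |∇z| = √(a² + b²) = √(0.07574 + 0.02593) = 0.31886.
True dip = arctan(0.31886) = 17.7°, dipping toward ENE (azimuth ≈ 060°).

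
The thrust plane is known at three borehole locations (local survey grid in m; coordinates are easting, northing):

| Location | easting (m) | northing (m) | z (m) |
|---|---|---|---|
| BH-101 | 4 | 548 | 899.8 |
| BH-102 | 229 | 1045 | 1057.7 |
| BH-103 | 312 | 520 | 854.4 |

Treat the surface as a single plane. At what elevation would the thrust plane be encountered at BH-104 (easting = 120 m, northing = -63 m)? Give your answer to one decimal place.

661.0 m

Let the plane be z = a·easting + b·northing + c.
BH-102−BH-101: 225a + 497b = 157.9;  BH-103−BH-101: 308a − 28b = −45.4.
Solving gives a = −0.113835, b = 0.369241.
Then c = 899.8 − a·4 − b·548 = 697.91.
At (120, -63): z = −13.7 − 23.3 + 697.91 = 661.0 m.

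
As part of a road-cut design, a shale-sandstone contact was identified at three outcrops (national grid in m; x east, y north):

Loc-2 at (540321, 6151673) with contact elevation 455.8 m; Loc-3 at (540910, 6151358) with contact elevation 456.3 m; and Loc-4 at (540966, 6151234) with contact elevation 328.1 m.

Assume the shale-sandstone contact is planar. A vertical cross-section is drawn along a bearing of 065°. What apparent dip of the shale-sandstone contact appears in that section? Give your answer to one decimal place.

51.1°

Let the plane be z = a·x + b·y + c.
Loc-3−Loc-2: 589a − 315b = 0.5;  Loc-4−Loc-2: 645a − 439b = −127.7.
Solving gives a = 0.73011, b = 1.36360.
Unit vector along 065° is (sin 65°, cos 65°) = (0.9063, 0.4226).
Slope in that direction = a·(0.9063) + b·(0.4226) = 1.23798.
Apparent dip = arctan|1.23798| = 51.1° (true dip is 57.1°, so apparent ≤ true as expected).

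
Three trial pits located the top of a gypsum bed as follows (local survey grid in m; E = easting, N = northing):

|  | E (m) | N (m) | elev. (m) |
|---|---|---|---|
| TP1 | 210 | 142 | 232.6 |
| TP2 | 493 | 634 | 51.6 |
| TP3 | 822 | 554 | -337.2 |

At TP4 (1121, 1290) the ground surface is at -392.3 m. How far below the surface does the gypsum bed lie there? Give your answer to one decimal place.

77.0 m

Let the plane be z = a·E + b·N + c.
TP2−TP1: 283a + 492b = −181;  TP3−TP1: 612a + 412b = −569.8.
Solving gives a = −1.115234, b = 0.273600.
Then c = 232.6 − a·210 − b·142 = 427.95.
At (1121, 1290): z_contact = −1250.18 + 352.94 + 427.95 = -469.29 m.
Depth below ground = -392.3 − (-469.29) = 77.0 m.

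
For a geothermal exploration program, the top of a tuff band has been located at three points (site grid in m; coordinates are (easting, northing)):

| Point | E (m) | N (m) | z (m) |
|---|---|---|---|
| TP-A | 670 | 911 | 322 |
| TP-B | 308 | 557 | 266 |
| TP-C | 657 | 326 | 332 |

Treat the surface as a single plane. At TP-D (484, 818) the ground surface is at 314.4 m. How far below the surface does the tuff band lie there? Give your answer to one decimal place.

23.0 m

Two edge vectors: TP-A→TP-B = (-362, -354, -56), TP-A→TP-C = (-13, -585, 10).
Normal n = (TP-A→TP-B) × (TP-A→TP-C) = (-36300, 4348, 207168).
So ∂z/∂E = −n_x/n_z = 0.17522 and ∂z/∂N = −n_y/n_z = −0.02099.
Intercept c from TP-A: 322 − 117.40 + 19.12 = 223.72.
At (484, 818): z_contact = 84.81 − 17.17 + 223.72 = 291.36 m.
Depth below ground = 314.4 − 291.36 = 23.0 m.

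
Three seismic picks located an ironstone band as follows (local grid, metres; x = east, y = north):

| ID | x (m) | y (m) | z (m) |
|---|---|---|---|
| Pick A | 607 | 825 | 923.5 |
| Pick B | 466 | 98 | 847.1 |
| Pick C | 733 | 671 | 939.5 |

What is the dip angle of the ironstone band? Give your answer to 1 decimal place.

12.2°

Two edge vectors: Pick A→Pick B = (-141, -727, -76.4), Pick A→Pick C = (126, -154, 16).
Normal n = (Pick A→Pick B) × (Pick A→Pick C) = (-23397.6, -7370.4, 113316).
So ∂z/∂x = −n_x/n_z = 0.20648 and ∂z/∂y = −n_y/n_z = 0.06504.
Gradient magnitude |∇z| = √(a² + b²) = √(0.04263 + 0.00423) = 0.21648.
True dip = arctan(0.21648) = 12.2°, dipping toward WSW (azimuth ≈ 253°).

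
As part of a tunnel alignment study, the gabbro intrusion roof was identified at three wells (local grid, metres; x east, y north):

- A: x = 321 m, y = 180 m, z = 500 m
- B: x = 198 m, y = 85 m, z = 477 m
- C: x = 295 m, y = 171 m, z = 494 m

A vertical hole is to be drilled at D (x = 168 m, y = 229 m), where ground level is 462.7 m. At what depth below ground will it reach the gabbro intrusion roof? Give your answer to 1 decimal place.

8.5 m

Let the plane be z = a·x + b·y + c.
B−A: −123a − 95b = −23;  C−A: −26a − 9b = −6.
Solving gives a = 0.26632, b = −0.10271.
Then c = 500 − a·321 − b·180 = 433.00.
At (168, 229): z_contact = 44.74 − 23.52 + 433.00 = 454.22 m.
Depth below ground = 462.7 − 454.22 = 8.5 m.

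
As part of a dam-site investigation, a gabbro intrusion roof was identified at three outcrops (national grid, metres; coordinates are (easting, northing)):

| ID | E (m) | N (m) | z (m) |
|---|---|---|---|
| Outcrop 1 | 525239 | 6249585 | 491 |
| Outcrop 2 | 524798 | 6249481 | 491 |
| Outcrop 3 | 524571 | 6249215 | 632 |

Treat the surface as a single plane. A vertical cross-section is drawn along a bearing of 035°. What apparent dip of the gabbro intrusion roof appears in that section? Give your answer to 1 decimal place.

24.4°

Let the plane be z = a·E + b·N + c.
Outcrop 2−Outcrop 1: −441a − 104b = 0;  Outcrop 3−Outcrop 1: −668a − 370b = 141.
Solving gives a = 0.15650, b = −0.66363.
Unit vector along 035° is (sin 35°, cos 35°) = (0.5736, 0.8192).
Slope in that direction = a·(0.5736) + b·(0.8192) = −0.45385.
Apparent dip = arctan|0.45385| = 24.4° (true dip is 34.3°, so apparent ≤ true as expected).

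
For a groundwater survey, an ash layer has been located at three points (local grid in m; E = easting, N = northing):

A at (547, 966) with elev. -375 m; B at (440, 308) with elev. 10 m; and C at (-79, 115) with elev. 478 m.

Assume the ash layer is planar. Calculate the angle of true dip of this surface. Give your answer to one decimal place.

Two edge vectors: A→B = (-107, -658, 385), A→C = (-626, -851, 853).
Normal n = (A→B) × (A→C) = (-233639, -149739, -320851).
So ∂z/∂E = −n_x/n_z = −0.72819 and ∂z/∂N = −n_y/n_z = −0.46669.
Gradient magnitude |∇z| = √(a² + b²) = √(0.53025 + 0.21780) = 0.86490.
True dip = arctan(0.86490) = 40.9°, dipping toward ENE (azimuth ≈ 057°).

40.9°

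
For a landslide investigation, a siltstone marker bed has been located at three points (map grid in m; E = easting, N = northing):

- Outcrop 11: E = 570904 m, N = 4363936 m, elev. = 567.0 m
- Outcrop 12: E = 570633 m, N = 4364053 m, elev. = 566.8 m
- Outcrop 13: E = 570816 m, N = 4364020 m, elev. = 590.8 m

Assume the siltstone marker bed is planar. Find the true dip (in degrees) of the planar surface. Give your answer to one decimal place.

Two edge vectors: Outcrop 11→Outcrop 12 = (-271, 117, -0.2), Outcrop 11→Outcrop 13 = (-88, 84, 23.8).
Normal n = (Outcrop 11→Outcrop 12) × (Outcrop 11→Outcrop 13) = (2801.4, 6467.4, -12468).
So ∂z/∂E = −n_x/n_z = 0.22469 and ∂z/∂N = −n_y/n_z = 0.51872.
Gradient magnitude |∇z| = √(a² + b²) = √(0.05048 + 0.26907) = 0.56529.
True dip = arctan(0.56529) = 29.5°, dipping toward SSW (azimuth ≈ 203°).

29.5°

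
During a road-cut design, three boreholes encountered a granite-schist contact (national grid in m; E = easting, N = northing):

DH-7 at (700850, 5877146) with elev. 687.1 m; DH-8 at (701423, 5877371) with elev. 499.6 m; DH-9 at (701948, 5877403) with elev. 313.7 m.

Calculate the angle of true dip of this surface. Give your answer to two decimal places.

Let the plane be z = a·E + b·N + c.
DH-8−DH-7: 573a + 225b = −187.5;  DH-9−DH-7: 1098a + 257b = −373.4.
Solving gives a = −0.35903, b = 0.08100.
Gradient magnitude |∇z| = √(a² + b²) = √(0.12890 + 0.00656) = 0.36806.
True dip = arctan(0.36806) = 20.21°, dipping toward ESE (azimuth ≈ 103°).

20.21°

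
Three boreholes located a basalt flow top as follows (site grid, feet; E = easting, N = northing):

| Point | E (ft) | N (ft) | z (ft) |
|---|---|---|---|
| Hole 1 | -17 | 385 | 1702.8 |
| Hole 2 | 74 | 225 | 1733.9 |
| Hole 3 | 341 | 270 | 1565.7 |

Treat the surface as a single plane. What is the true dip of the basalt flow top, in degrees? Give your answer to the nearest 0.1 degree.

Let the plane be z = a·E + b·N + c.
Hole 2−Hole 1: 91a − 160b = 31.1;  Hole 3−Hole 1: 358a − 115b = −137.1.
Solving gives a = −0.54496, b = −0.50432.
Gradient magnitude |∇z| = √(a² + b²) = √(0.29699 + 0.25434) = 0.74251.
True dip = arctan(0.74251) = 36.6°, dipping toward NE (azimuth ≈ 047°).

36.6°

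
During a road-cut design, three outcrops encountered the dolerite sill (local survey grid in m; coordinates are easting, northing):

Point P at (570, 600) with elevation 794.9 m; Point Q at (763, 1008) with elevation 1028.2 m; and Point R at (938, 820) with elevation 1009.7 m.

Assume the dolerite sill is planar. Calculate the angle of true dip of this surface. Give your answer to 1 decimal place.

Two edge vectors: Point P→Point Q = (193, 408, 233.3), Point P→Point R = (368, 220, 214.8).
Normal n = (Point P→Point Q) × (Point P→Point R) = (36312.4, 44398, -107684).
So ∂z/∂easting = −n_x/n_z = 0.33721 and ∂z/∂northing = −n_y/n_z = 0.41230.
Gradient magnitude |∇z| = √(a² + b²) = √(0.11371 + 0.16999) = 0.53264.
True dip = arctan(0.53264) = 28.0°, dipping toward SW (azimuth ≈ 219°).

28.0°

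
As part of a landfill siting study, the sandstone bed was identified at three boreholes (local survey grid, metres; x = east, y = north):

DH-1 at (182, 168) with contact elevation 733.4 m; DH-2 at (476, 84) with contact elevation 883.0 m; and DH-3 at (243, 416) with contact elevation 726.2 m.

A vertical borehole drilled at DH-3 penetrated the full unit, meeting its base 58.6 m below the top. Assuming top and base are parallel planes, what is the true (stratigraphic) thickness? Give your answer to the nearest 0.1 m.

Let the plane be z = a·x + b·y + c.
DH-2−DH-1: 294a − 84b = 149.6;  DH-3−DH-1: 61a + 248b = −7.2.
Solving gives a = 0.46768, b = −0.14407.
|∇z| = √(a²+b²) = 0.48937, so dip δ = arctan(0.48937) = 26.08°.
True thickness = vertical thickness × cos δ = 58.6 × cos 26.08° = 52.6 m.

52.6 m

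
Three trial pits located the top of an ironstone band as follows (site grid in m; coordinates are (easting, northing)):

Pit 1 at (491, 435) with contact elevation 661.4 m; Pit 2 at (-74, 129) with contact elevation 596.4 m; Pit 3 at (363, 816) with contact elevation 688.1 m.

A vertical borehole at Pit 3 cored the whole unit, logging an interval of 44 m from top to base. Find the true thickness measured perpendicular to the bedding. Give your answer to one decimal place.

Two edge vectors: Pit 1→Pit 2 = (-565, -306, -65), Pit 1→Pit 3 = (-128, 381, 26.7).
Normal n = (Pit 1→Pit 2) × (Pit 1→Pit 3) = (16594.8, 23405.5, -254433).
So ∂z/∂E = −n_x/n_z = 0.06522 and ∂z/∂N = −n_y/n_z = 0.09199.
|∇z| = √(a²+b²) = 0.11277, so dip δ = arctan(0.11277) = 6.43°.
True thickness = vertical thickness × cos δ = 44 × cos 6.43° = 43.7 m.

43.7 m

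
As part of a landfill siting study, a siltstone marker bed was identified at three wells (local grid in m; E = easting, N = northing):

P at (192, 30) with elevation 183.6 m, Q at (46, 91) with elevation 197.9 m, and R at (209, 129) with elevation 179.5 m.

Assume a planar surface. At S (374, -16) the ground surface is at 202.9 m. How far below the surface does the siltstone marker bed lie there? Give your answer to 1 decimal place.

37.8 m

Let the plane be z = a·E + b·N + c.
Q−P: −146a + 61b = 14.3;  R−P: 17a + 99b = −4.1.
Solving gives a = −0.10753, b = −0.02295.
Then c = 183.6 − a·192 − b·30 = 204.93.
At (374, -16): z_contact = −40.22 + 0.37 + 204.93 = 165.08 m.
Depth below ground = 202.9 − 165.08 = 37.8 m.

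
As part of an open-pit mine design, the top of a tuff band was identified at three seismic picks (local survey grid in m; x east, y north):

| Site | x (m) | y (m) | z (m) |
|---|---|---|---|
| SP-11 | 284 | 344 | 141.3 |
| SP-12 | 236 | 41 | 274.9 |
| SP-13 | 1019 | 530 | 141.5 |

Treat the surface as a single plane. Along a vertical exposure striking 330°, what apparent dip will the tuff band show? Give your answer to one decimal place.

Two edge vectors: SP-11→SP-12 = (-48, -303, 133.6), SP-11→SP-13 = (735, 186, 0.2).
Normal n = (SP-11→SP-12) × (SP-11→SP-13) = (-24910.2, 98205.6, 213777).
So ∂z/∂x = −n_x/n_z = 0.11652 and ∂z/∂y = −n_y/n_z = −0.45938.
Unit vector along 330° is (sin 330°, cos 330°) = (-0.5000, 0.8660).
Slope in that direction = a·(-0.5000) + b·(0.8660) = −0.45610.
Apparent dip = arctan|0.45610| = 24.5° (true dip is 25.4°, so apparent ≤ true as expected).

24.5°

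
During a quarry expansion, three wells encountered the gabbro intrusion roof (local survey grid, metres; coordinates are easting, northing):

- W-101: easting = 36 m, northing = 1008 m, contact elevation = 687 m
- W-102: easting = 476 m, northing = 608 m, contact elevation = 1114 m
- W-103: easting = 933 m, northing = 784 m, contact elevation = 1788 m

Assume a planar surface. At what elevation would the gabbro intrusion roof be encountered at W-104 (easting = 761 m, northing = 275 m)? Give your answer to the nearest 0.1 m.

1361.8 m

Two edge vectors: W-101→W-102 = (440, -400, 427), W-101→W-103 = (897, -224, 1101).
Normal n = (W-101→W-102) × (W-101→W-103) = (-344752, -101421, 260240).
So ∂z/∂easting = −n_x/n_z = 1.324746 and ∂z/∂northing = −n_y/n_z = 0.389721.
Intercept c from W-101: 687 − 47.69 − 392.84 = 246.47.
At (761, 275): z = 1008.1 + 107.2 + 246.47 = 1361.8 m.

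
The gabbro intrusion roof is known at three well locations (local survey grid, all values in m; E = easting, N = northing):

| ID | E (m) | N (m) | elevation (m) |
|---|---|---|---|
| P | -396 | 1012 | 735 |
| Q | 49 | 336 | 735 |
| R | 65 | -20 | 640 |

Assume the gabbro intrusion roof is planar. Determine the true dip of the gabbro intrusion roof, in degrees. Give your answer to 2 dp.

Two edge vectors: P→Q = (445, -676, 0), P→R = (461, -1032, -95).
Normal n = (P→Q) × (P→R) = (64220, 42275, -147604).
So ∂z/∂E = −n_x/n_z = 0.43508 and ∂z/∂N = −n_y/n_z = 0.28641.
Gradient magnitude |∇z| = √(a² + b²) = √(0.18930 + 0.08203) = 0.52089.
True dip = arctan(0.52089) = 27.51°, dipping toward WSW (azimuth ≈ 237°).

27.51°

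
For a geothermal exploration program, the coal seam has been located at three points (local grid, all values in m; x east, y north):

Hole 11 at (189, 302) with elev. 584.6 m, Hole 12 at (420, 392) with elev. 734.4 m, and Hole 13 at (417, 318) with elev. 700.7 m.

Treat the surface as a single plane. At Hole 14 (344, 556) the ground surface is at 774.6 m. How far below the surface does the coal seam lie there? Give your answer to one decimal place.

Let the plane be z = a·x + b·y + c.
Hole 12−Hole 11: 231a + 90b = 149.8;  Hole 13−Hole 11: 228a + 16b = 116.1.
Solving gives a = 0.47861, b = 0.43600.
Then c = 584.6 − a·189 − b·302 = 362.47.
At (344, 556): z_contact = 164.64 + 242.42 + 362.47 = 769.53 m.
Depth below ground = 774.6 − 769.53 = 5.1 m.

5.1 m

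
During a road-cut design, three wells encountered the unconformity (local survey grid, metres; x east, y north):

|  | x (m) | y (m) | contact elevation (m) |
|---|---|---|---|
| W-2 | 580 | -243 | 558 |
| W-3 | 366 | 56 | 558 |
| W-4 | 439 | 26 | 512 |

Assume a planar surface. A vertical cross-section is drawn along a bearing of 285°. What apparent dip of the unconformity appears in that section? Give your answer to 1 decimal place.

34.9°

Let the plane be z = a·x + b·y + c.
W-3−W-2: −214a + 299b = 0;  W-4−W-2: −141a + 269b = −46.
Solving gives a = −0.89271, b = −0.63893.
Unit vector along 285° is (sin 285°, cos 285°) = (-0.9659, 0.2588).
Slope in that direction = a·(-0.9659) + b·(0.2588) = 0.69693.
Apparent dip = arctan|0.69693| = 34.9° (true dip is 47.7°, so apparent ≤ true as expected).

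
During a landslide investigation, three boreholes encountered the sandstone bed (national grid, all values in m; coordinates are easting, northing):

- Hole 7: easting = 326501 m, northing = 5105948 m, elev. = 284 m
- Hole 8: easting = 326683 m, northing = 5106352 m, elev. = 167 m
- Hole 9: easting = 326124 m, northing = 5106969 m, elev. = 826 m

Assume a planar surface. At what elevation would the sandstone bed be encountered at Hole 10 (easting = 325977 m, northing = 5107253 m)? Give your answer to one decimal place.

Let the plane be z = a·easting + b·northing + c.
Hole 8−Hole 7: 182a + 404b = −117;  Hole 9−Hole 7: −377a + 1021b = 542.
Solving gives a = −1.000872446, b = 0.161284121.
Then c = 284 − a·326501 − b·5105948 = −496438.48.
At (325977, 5107253): z = −326261.4 + 823718.8 − 496438.48 = 1018.9 m.

1018.9 m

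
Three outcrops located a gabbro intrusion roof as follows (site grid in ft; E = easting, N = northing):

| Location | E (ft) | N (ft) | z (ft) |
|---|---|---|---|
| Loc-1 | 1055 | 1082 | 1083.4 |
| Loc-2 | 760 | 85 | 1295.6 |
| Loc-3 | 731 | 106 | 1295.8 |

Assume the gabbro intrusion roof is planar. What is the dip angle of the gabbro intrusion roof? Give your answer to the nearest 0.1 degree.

12.3°

Two edge vectors: Loc-1→Loc-2 = (-295, -997, 212.2), Loc-1→Loc-3 = (-324, -976, 212.4).
Normal n = (Loc-1→Loc-2) × (Loc-1→Loc-3) = (-4655.6, -6094.8, -35108).
So ∂z/∂E = −n_x/n_z = −0.13261 and ∂z/∂N = −n_y/n_z = −0.17360.
Gradient magnitude |∇z| = √(a² + b²) = √(0.01758 + 0.03014) = 0.21845.
True dip = arctan(0.21845) = 12.3°, dipping toward NE (azimuth ≈ 037°).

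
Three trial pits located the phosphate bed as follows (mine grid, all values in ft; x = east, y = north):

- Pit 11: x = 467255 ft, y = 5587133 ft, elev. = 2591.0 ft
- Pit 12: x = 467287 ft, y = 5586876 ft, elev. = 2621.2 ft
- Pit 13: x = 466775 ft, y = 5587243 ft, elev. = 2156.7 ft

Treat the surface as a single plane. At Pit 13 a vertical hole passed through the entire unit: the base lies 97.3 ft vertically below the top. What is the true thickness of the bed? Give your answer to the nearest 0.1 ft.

72.2 ft

Let the plane be z = a·x + b·y + c.
Pit 12−Pit 11: 32a − 257b = 30.2;  Pit 13−Pit 11: −480a + 110b = −434.3.
Solving gives a = 0.90365, b = −0.00499.
|∇z| = √(a²+b²) = 0.90366, so dip δ = arctan(0.90366) = 42.10°.
True thickness = vertical thickness × cos δ = 97.3 × cos 42.10° = 72.2 ft.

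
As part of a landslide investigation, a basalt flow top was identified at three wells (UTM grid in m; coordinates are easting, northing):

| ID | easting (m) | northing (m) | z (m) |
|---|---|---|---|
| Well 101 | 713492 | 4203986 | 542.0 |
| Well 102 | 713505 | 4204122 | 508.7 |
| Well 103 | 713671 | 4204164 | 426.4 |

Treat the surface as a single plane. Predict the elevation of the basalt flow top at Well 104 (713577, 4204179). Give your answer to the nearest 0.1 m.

Let the plane be z = a·easting + b·northing + c.
Well 102−Well 101: 13a + 136b = −33.3;  Well 103−Well 101: 179a + 178b = −115.6.
Solving gives a = −0.444584657, b = −0.202355878.
Then c = 542 − a·713492 − b·4203986 = 1168450.88.
At (713577, 4204179): z = −317245.4 − 850740.3 + 1168450.88 = 465.2 m.

465.2 m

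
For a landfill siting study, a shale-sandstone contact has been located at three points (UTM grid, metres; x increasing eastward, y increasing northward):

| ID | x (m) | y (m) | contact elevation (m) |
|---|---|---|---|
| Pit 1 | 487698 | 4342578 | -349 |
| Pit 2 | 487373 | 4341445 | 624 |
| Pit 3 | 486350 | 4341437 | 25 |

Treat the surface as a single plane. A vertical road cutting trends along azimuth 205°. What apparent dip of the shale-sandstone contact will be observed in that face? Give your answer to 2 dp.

Two edge vectors: Pit 1→Pit 2 = (-325, -1133, 973), Pit 1→Pit 3 = (-1348, -1141, 374).
Normal n = (Pit 1→Pit 2) × (Pit 1→Pit 3) = (686451, -1190054, -1156459).
So ∂z/∂x = −n_x/n_z = 0.59358 and ∂z/∂y = −n_y/n_z = −1.02905.
Unit vector along 205° is (sin 205°, cos 205°) = (-0.4226, -0.9063).
Slope in that direction = a·(-0.4226) + b·(-0.9063) = 0.68178.
Apparent dip = arctan|0.68178| = 34.29° (true dip is 49.9°, so apparent ≤ true as expected).

34.29°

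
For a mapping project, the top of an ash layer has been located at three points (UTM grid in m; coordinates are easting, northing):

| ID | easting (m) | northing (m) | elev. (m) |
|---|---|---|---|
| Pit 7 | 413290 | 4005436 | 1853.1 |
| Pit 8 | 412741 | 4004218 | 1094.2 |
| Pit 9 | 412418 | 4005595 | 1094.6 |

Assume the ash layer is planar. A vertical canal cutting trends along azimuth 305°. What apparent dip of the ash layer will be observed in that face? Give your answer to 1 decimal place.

31.9°

Two edge vectors: Pit 7→Pit 8 = (-549, -1218, -758.9), Pit 7→Pit 9 = (-872, 159, -758.5).
Normal n = (Pit 7→Pit 8) × (Pit 7→Pit 9) = (1044518.1, 245344.3, -1149387).
So ∂z/∂easting = −n_x/n_z = 0.90876 and ∂z/∂northing = −n_y/n_z = 0.21346.
Unit vector along 305° is (sin 305°, cos 305°) = (-0.8192, 0.5736).
Slope in that direction = a·(-0.8192) + b·(0.5736) = −0.62198.
Apparent dip = arctan|0.62198| = 31.9° (true dip is 43.0°, so apparent ≤ true as expected).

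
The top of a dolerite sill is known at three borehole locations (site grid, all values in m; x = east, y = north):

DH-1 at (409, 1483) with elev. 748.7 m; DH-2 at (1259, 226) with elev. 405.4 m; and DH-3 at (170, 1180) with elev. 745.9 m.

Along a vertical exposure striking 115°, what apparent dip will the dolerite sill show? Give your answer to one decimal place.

Two edge vectors: DH-1→DH-2 = (850, -1257, -343.3), DH-1→DH-3 = (-239, -303, -2.8).
Normal n = (DH-1→DH-2) × (DH-1→DH-3) = (-100500.3, 84428.7, -557973).
So ∂z/∂x = −n_x/n_z = −0.18012 and ∂z/∂y = −n_y/n_z = 0.15131.
Unit vector along 115° is (sin 115°, cos 115°) = (0.9063, -0.4226).
Slope in that direction = a·(0.9063) + b·(-0.4226) = −0.22719.
Apparent dip = arctan|0.22719| = 12.8° (true dip is 13.2°, so apparent ≤ true as expected).

12.8°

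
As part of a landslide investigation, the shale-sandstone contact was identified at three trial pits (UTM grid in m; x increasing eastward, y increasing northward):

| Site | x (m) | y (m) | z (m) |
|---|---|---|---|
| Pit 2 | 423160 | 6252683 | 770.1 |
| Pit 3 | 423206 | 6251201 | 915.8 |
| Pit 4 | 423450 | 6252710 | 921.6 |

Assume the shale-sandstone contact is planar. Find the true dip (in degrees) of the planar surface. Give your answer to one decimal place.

Let the plane be z = a·x + b·y + c.
Pit 3−Pit 2: 46a − 1482b = 145.7;  Pit 4−Pit 2: 290a + 27b = 151.5.
Solving gives a = 0.53004, b = −0.08186.
Gradient magnitude |∇z| = √(a² + b²) = √(0.28094 + 0.00670) = 0.53632.
True dip = arctan(0.53632) = 28.2°, dipping toward W (azimuth ≈ 279°).

28.2°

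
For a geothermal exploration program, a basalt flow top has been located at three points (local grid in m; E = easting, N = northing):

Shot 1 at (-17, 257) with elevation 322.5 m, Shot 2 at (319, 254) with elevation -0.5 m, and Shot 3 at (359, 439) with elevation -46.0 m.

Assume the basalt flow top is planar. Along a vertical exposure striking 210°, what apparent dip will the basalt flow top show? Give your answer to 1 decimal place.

Two edge vectors: Shot 1→Shot 2 = (336, -3, -323), Shot 1→Shot 3 = (376, 182, -368.5).
Normal n = (Shot 1→Shot 2) × (Shot 1→Shot 3) = (59891.5, 2368, 62280).
So ∂z/∂E = −n_x/n_z = −0.96165 and ∂z/∂N = −n_y/n_z = −0.03802.
Unit vector along 210° is (sin 210°, cos 210°) = (-0.5000, -0.8660).
Slope in that direction = a·(-0.5000) + b·(-0.8660) = 0.51375.
Apparent dip = arctan|0.51375| = 27.2° (true dip is 43.9°, so apparent ≤ true as expected).

27.2°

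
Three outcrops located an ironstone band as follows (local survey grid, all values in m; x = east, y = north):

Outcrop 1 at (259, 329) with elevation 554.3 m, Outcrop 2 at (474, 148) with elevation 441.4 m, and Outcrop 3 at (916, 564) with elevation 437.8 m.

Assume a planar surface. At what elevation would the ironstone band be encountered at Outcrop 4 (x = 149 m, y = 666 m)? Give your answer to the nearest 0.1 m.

682.9 m

Two edge vectors: Outcrop 1→Outcrop 2 = (215, -181, -112.9), Outcrop 1→Outcrop 3 = (657, 235, -116.5).
Normal n = (Outcrop 1→Outcrop 2) × (Outcrop 1→Outcrop 3) = (47618, -49127.8, 169442).
So ∂z/∂x = −n_x/n_z = −0.28103 and ∂z/∂y = −n_y/n_z = 0.28994.
Intercept c from Outcrop 1: 554.3 + 72.79 − 95.39 = 531.70.
At (149, 666): z = −41.9 + 193.1 + 531.70 = 682.9 m.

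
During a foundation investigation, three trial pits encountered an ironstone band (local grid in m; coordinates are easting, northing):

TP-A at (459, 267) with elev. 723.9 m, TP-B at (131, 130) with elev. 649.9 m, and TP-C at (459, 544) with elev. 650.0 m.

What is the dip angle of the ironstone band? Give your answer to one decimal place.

23.3°

Two edge vectors: TP-A→TP-B = (-328, -137, -74), TP-A→TP-C = (0, 277, -73.9).
Normal n = (TP-A→TP-B) × (TP-A→TP-C) = (30622.3, -24239.2, -90856).
So ∂z/∂easting = −n_x/n_z = 0.33704 and ∂z/∂northing = −n_y/n_z = −0.26679.
Gradient magnitude |∇z| = √(a² + b²) = √(0.11360 + 0.07118) = 0.42985.
True dip = arctan(0.42985) = 23.3°, dipping toward NW (azimuth ≈ 308°).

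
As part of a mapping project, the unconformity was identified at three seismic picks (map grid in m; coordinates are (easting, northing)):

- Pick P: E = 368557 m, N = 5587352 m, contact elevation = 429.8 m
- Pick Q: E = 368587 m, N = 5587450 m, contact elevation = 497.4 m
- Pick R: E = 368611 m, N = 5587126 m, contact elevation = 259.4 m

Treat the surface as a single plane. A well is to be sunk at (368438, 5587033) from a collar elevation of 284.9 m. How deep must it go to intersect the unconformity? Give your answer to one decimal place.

Two edge vectors: Pick P→Pick Q = (30, 98, 67.6), Pick P→Pick R = (54, -226, -170.4).
Normal n = (Pick P→Pick Q) × (Pick P→Pick R) = (-1421.6, 8762.4, -12072).
So ∂z/∂E = −n_x/n_z = −0.117760106 and ∂z/∂N = −n_y/n_z = 0.725844930.
Intercept c from Pick P: 429.8 + 43401.31 − 4055551.12 = −4011720.01.
At (368438, 5587033): z_contact = −43387.30 + 4055319.58 − 4011720.01 = 212.27 m.
Depth below ground = 284.9 − 212.27 = 72.6 m.

72.6 m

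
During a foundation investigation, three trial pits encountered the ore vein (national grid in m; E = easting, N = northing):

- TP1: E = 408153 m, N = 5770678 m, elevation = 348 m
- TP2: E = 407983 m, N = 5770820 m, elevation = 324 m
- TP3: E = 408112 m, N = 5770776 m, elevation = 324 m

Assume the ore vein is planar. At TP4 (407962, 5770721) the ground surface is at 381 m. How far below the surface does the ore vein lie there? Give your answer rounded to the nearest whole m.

Let the plane be z = a·E + b·N + c.
TP2−TP1: −170a + 142b = −24;  TP3−TP1: −41a + 98b = −24.
Solving gives a = −0.09743495, b = −0.28566156.
Then c = 348 − a·408153 − b·5770678 = 1688577.25.
At (407962, 5770721): z_contact = −39749.8 − 1648473.2 + 1688577.25 = 354.3 m.
Depth below ground = 381 − 354.3 = 27 m.

27 m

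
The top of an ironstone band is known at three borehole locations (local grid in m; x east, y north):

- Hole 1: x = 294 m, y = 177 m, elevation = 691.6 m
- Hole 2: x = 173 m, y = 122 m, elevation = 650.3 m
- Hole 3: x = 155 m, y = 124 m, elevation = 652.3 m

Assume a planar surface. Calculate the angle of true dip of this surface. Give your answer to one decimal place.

Let the plane be z = a·x + b·y + c.
Hole 2−Hole 1: −121a − 55b = −41.3;  Hole 3−Hole 1: −139a − 53b = −39.3.
Solving gives a = −0.02224, b = 0.79984.
Gradient magnitude |∇z| = √(a² + b²) = √(0.00049 + 0.63974) = 0.80015.
True dip = arctan(0.80015) = 38.7°, dipping toward S (azimuth ≈ 178°).

38.7°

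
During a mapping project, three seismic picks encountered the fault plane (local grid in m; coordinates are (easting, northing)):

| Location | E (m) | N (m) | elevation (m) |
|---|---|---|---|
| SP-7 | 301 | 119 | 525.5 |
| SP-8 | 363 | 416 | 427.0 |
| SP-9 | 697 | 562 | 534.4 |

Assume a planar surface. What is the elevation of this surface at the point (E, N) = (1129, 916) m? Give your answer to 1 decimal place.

Let the plane be z = a·E + b·N + c.
SP-8−SP-7: 62a + 297b = −98.5;  SP-9−SP-7: 396a + 443b = 8.9.
Solving gives a = 0.513376, b = −0.438819.
Then c = 525.5 − a·301 − b·119 = 423.19.
At (1129, 916): z = 579.6 − 402.0 + 423.19 = 600.8 m.

600.8 m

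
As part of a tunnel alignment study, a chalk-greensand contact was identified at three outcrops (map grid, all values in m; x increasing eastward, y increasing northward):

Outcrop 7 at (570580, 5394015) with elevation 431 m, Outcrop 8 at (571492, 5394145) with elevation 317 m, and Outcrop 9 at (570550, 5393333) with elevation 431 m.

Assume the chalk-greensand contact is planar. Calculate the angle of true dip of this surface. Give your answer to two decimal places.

7.18°

Two edge vectors: Outcrop 7→Outcrop 8 = (912, 130, -114), Outcrop 7→Outcrop 9 = (-30, -682, 0).
Normal n = (Outcrop 7→Outcrop 8) × (Outcrop 7→Outcrop 9) = (-77748, 3420, -618084).
So ∂z/∂x = −n_x/n_z = −0.12579 and ∂z/∂y = −n_y/n_z = 0.00553.
Gradient magnitude |∇z| = √(a² + b²) = √(0.01582 + 0.00003) = 0.12591.
True dip = arctan(0.12591) = 7.18°, dipping toward E (azimuth ≈ 093°).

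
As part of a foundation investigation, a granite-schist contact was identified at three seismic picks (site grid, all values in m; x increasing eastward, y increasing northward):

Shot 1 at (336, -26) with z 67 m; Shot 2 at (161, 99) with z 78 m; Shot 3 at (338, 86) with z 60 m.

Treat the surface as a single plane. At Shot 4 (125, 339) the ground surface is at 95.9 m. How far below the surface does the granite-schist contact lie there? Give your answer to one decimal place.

Let the plane be z = a·x + b·y + c.
Shot 2−Shot 1: −175a + 125b = 11;  Shot 3−Shot 1: 2a + 112b = −7.
Solving gives a = −0.10615, b = −0.06060.
Then c = 67 − a·336 − b·-26 = 101.09.
At (125, 339): z_contact = −13.27 − 20.54 + 101.09 = 67.28 m.
Depth below ground = 95.9 − 67.28 = 28.6 m.

28.6 m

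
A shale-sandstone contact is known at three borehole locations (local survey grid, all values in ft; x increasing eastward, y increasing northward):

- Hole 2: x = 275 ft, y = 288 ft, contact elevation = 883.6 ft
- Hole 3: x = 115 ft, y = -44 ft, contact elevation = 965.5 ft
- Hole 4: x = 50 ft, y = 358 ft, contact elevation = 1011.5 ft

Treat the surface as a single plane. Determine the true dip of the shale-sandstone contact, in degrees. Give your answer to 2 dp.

29.32°

Let the plane be z = a·x + b·y + c.
Hole 3−Hole 2: −160a − 332b = 81.9;  Hole 4−Hole 2: −225a + 70b = 127.9.
Solving gives a = −0.56107, b = 0.02371.
Gradient magnitude |∇z| = √(a² + b²) = √(0.31480 + 0.00056) = 0.56157.
True dip = arctan(0.56157) = 29.32°, dipping toward E (azimuth ≈ 092°).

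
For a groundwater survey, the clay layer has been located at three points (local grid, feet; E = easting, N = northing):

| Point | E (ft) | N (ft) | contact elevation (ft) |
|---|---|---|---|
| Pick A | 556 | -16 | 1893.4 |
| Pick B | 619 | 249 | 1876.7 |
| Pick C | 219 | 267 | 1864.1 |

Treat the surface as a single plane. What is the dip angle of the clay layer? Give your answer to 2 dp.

4.31°

Two edge vectors: Pick A→Pick B = (63, 265, -16.7), Pick A→Pick C = (-337, 283, -29.3).
Normal n = (Pick A→Pick B) × (Pick A→Pick C) = (-3038.4, 7473.8, 107134).
So ∂z/∂E = −n_x/n_z = 0.02836 and ∂z/∂N = −n_y/n_z = −0.06976.
Gradient magnitude |∇z| = √(a² + b²) = √(0.00080 + 0.00487) = 0.07531.
True dip = arctan(0.07531) = 4.31°, dipping toward NNW (azimuth ≈ 338°).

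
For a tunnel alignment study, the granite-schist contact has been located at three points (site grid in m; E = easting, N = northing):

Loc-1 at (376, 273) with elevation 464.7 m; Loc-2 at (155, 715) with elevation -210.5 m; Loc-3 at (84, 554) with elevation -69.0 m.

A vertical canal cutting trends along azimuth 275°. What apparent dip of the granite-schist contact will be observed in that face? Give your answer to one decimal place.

Let the plane be z = a·E + b·N + c.
Loc-2−Loc-1: −221a + 442b = −675.2;  Loc-3−Loc-1: −292a + 281b = −533.7.
Solving gives a = 0.68940, b = −1.18290.
Unit vector along 275° is (sin 275°, cos 275°) = (-0.9962, 0.0872).
Slope in that direction = a·(-0.9962) + b·(0.0872) = −0.78987.
Apparent dip = arctan|0.78987| = 38.3° (true dip is 53.9°, so apparent ≤ true as expected).

38.3°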